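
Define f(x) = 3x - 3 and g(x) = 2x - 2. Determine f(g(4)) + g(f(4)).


31


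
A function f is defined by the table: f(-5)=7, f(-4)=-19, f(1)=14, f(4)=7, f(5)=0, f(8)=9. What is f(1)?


Reading from the table at x = 1

14


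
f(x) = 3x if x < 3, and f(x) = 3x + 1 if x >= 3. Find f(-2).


-2 satisfies x < 3
f(-2) = -6

-6


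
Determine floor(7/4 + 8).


7/4 = 1.75
1.75 + 8 = 9.75
floor(9.75) = 9

9


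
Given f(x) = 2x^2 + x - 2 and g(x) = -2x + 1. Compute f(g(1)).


g(1) = -1
f(-1) = 2*(-1)^2 + 1*(-1) - 2 = -1

-1


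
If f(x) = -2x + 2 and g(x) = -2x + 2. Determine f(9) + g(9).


f(9) = -16
g(9) = -16
Sum = -32

-32


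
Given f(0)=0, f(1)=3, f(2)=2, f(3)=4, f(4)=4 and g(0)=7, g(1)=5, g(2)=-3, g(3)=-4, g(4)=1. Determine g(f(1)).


f(1) = 3
g(3) = -4

-4


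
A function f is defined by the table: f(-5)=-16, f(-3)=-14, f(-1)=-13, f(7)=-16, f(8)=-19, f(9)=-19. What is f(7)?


Reading from the table at x = 7

-16


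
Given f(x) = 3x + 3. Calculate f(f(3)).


f(3) = 12
f(12) = 39

39


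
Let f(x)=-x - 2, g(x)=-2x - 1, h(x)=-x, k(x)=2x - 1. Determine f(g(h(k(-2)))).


k(-2) = -5
h(-5) = 5
g(5) = -11
f(-11) = 9

9


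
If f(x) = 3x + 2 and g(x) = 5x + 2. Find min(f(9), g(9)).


29


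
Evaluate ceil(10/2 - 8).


-3


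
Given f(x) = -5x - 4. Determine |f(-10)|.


f(-10) = 46
|46| = 46

46


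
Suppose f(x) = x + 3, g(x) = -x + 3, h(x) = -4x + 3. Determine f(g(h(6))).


h(6) = -21
g(-21) = 24
f(24) = 27

27


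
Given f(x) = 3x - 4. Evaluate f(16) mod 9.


f(16) = 44
44 mod 9 = 8

8


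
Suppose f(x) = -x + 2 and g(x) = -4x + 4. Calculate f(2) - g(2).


f(2) = 0
g(2) = -4
Difference = 4

4


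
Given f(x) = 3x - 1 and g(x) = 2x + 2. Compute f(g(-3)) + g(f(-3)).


f(g(-3)) = -13
g(f(-3)) = -18
Sum = -31

-31


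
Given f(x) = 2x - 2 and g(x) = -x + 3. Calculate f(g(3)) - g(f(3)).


f(g(3)) = -2
g(f(3)) = -1
Difference = -1

-1


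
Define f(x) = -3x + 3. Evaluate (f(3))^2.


36


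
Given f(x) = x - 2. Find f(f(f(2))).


-4


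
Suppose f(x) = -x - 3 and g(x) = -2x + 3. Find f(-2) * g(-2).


f(-2) = -1
g(-2) = 7
Product = -7

-7


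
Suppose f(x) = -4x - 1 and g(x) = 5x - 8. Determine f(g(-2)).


g(-2) = -18
f(-18) = 71

71


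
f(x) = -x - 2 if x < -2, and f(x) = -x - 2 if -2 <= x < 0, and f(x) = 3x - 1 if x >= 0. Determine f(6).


6 satisfies x >= 0
f(6) = 17

17


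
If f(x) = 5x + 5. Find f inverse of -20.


Solve 5x + 5 = -20
x = (-20 - 5) / 5 = -5

-5


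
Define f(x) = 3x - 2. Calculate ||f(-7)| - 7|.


f(-7) = -23
|-23| = 23
|23 - 7| = 16

16


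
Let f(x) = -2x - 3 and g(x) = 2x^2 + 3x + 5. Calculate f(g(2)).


-41


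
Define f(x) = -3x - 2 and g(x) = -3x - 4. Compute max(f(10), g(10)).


f(10) = -32
g(10) = -34
max = -32

-32


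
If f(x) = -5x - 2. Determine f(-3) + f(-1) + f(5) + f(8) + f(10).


-105


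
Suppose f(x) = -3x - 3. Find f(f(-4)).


f(-4) = 9
f(9) = -30

-30


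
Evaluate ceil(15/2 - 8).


15/2 = 7.5
7.5 - 8 = -0.5
ceil(-0.5) = 0

0


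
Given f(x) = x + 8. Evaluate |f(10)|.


f(10) = 18
|18| = 18

18


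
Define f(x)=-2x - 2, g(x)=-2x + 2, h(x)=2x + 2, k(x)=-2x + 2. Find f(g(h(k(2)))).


-14


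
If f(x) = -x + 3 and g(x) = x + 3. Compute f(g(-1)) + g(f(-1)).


f(g(-1)) = 1
g(f(-1)) = 7
Sum = 8

8


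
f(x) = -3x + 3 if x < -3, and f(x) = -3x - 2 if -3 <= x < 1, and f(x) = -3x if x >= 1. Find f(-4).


-4 satisfies x < -3
f(-4) = 15

15


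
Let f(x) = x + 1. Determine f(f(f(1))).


f(1) = 2
f(2) = 3
f(3) = 4

4


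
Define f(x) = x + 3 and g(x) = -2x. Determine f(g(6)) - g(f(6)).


f(g(6)) = -9
g(f(6)) = -18
Difference = 9

9


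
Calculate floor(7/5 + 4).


7/5 = 1.4
1.4 + 4 = 5.4
floor(5.4) = 5

5


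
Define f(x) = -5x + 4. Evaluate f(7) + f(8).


f(7) = -31
f(8) = -36
Sum = -67

-67


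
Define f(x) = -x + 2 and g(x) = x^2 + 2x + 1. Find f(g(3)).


g(3) = 16
f(16) = -14

-14


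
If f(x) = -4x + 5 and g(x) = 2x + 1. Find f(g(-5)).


g(-5) = -9
f(-9) = 41

41


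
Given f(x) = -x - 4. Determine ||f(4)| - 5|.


f(4) = -8
|-8| = 8
|8 - 5| = 3

3


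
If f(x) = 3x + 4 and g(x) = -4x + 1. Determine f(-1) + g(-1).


f(-1) = 1
g(-1) = 5
Sum = 6

6


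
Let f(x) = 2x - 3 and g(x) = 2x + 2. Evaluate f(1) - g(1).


f(1) = -1
g(1) = 4
Difference = -5

-5


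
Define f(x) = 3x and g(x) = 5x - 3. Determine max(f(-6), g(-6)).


f(-6) = -18
g(-6) = -33
max = -18

-18


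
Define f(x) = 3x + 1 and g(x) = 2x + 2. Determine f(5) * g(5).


f(5) = 16
g(5) = 12
Product = 192

192


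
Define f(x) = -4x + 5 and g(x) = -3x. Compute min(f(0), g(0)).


f(0) = 5
g(0) = 0
min = 0

0


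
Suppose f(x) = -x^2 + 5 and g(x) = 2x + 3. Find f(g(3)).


g(3) = 9
f(9) = (-1)*(9)^2 + 5 = -76

-76


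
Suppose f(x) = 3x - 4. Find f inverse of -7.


Solve 3x - 4 = -7
x = (-7 + 4) / 3 = -1

-1


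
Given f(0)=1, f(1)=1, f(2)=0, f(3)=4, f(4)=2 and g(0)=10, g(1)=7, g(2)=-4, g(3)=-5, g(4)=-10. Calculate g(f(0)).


f(0) = 1
g(1) = 7

7


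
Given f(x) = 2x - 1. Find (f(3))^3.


f(3) = 5
(5)^3 = 125

125


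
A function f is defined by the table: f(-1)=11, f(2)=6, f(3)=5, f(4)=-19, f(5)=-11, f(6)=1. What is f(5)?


Reading from the table at x = 5

-11


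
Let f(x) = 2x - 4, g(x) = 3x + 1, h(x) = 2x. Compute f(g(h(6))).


h(6) = 12
g(12) = 37
f(37) = 70

70


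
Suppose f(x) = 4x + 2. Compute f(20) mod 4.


2


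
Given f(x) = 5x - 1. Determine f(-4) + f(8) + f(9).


f(-4) = -21
f(8) = 39
f(9) = 44
Sum = 62

62


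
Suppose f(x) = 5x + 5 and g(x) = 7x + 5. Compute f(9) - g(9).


f(9) = 50
g(9) = 68
Difference = -18

-18


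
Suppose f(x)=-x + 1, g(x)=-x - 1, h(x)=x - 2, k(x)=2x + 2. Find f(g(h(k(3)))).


8


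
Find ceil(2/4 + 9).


2/4 = 0.5
0.5 + 9 = 9.5
ceil(9.5) = 10

10


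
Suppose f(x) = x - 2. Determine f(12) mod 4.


f(12) = 10
10 mod 4 = 2

2


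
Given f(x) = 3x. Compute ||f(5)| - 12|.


f(5) = 15
|15| = 15
|15 - 12| = 3

3


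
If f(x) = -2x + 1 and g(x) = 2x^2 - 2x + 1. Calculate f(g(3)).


g(3) = 13
f(13) = -25

-25


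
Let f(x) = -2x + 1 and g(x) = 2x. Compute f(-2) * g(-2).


-20


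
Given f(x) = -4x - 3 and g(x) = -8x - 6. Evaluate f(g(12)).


g(12) = -102
f(-102) = 405

405


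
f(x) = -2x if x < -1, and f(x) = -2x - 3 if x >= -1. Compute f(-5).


-5 satisfies x < -1
f(-5) = 10

10


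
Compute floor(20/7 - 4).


20/7 = 2.8571
2.8571 - 4 = -1.1429
floor(-1.1429) = -2

-2


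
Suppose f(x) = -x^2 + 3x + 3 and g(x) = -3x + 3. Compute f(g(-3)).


-105


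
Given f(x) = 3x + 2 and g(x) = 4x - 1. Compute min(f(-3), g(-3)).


f(-3) = -7
g(-3) = -13
min = -13

-13


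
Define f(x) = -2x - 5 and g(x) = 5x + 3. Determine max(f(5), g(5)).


f(5) = -15
g(5) = 28
max = 28

28


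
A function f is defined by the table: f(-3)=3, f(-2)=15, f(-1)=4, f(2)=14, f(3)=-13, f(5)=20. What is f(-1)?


Reading from the table at x = -1

4


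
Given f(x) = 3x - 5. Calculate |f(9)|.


f(9) = 22
|22| = 22

22


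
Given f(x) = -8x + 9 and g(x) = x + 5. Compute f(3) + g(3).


-7


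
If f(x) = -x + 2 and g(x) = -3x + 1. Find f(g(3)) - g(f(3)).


f(g(3)) = 10
g(f(3)) = 4
Difference = 6

6


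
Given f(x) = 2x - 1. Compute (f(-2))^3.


-125


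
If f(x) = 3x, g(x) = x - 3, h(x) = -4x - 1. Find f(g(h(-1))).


h(-1) = 3
g(3) = 0
f(0) = 0

0


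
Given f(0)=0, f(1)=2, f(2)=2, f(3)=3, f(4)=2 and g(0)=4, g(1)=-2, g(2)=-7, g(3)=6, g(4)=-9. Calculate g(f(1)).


f(1) = 2
g(2) = -7

-7


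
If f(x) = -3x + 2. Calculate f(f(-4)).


f(-4) = 14
f(14) = -40

-40


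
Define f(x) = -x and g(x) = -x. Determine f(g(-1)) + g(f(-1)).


f(g(-1)) = -1
g(f(-1)) = -1
Sum = -2

-2


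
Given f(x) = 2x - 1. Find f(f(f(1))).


f(1) = 1
f(1) = 1
f(1) = 1

1


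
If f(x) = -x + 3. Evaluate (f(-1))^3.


f(-1) = 4
(4)^3 = 64

64


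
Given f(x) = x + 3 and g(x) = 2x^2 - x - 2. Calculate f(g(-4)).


g(-4) = 34
f(34) = 37

37


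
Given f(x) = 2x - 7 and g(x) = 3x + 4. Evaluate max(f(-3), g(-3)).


f(-3) = -13
g(-3) = -5
max = -5

-5


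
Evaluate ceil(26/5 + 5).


26/5 = 5.2
5.2 + 5 = 10.2
ceil(10.2) = 11

11


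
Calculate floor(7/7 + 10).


7/7 = 1
1 + 10 = 11
floor(11) = 11

11


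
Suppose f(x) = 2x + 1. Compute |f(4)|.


f(4) = 9
|9| = 9

9


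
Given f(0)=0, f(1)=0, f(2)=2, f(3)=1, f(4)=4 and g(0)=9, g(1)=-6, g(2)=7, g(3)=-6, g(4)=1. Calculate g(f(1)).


9


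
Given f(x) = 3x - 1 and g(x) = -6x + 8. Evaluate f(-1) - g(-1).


-18


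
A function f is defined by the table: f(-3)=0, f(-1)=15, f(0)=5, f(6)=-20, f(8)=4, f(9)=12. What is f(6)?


Reading from the table at x = 6

-20


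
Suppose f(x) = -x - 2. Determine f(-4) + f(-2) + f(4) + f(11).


-17


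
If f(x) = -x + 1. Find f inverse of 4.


-3


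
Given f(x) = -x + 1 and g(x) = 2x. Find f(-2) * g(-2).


f(-2) = 3
g(-2) = -4
Product = -12

-12


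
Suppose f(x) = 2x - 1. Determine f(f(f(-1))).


-15


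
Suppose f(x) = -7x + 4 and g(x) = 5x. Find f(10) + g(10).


f(10) = -66
g(10) = 50
Sum = -16

-16


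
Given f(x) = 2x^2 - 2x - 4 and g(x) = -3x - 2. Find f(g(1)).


g(1) = -5
f(-5) = 2*(-5)^2 - 2*(-5) - 4 = 56

56


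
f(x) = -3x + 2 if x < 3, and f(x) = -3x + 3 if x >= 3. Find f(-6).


-6 satisfies x < 3
f(-6) = 20

20


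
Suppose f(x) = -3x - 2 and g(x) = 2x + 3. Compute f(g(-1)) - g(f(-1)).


f(g(-1)) = -5
g(f(-1)) = 5
Difference = -10

-10


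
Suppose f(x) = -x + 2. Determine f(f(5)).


f(5) = -3
f(-3) = 5

5


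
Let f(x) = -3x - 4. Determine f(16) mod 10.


f(16) = -52
-52 mod 10 = 8

8


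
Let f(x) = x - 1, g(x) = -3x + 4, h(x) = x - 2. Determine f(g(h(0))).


h(0) = -2
g(-2) = 10
f(10) = 9

9


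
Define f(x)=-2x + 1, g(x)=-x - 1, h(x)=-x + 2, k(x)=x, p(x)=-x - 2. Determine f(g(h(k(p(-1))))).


p(-1) = -1
k(-1) = -1
h(-1) = 3
g(3) = -4
f(-4) = 9

9


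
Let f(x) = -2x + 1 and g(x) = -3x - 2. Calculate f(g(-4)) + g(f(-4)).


f(g(-4)) = -19
g(f(-4)) = -29
Sum = -48

-48


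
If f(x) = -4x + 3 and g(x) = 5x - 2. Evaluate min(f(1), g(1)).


f(1) = -1
g(1) = 3
min = -1

-1


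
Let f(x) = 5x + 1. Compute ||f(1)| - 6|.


f(1) = 6
|6| = 6
|6 - 6| = 0

0


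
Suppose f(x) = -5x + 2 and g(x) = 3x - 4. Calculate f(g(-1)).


37


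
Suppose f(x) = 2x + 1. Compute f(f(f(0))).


f(0) = 1
f(1) = 3
f(3) = 7

7


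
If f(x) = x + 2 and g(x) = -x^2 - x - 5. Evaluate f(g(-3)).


g(-3) = -11
f(-11) = -9

-9


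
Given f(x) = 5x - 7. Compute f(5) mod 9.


f(5) = 18
18 mod 9 = 0

0


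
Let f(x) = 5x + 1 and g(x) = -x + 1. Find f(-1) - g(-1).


-6


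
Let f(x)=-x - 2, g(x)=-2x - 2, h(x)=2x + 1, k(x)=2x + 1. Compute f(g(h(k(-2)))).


-10


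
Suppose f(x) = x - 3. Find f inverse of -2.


Solve x - 3 = -2
x = (-2 + 3) / 1 = 1

1


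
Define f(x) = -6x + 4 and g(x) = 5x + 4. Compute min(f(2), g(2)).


-8


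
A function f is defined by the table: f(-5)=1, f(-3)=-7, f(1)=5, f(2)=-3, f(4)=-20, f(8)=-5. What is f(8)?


Reading from the table at x = 8

-5


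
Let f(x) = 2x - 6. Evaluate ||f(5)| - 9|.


f(5) = 4
|4| = 4
|4 - 9| = 5

5


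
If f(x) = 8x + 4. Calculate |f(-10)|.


f(-10) = -76
|-76| = 76

76


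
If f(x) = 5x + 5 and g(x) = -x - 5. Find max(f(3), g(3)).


f(3) = 20
g(3) = -8
max = 20

20


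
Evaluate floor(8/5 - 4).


8/5 = 1.6
1.6 - 4 = -2.4
floor(-2.4) = -3

-3


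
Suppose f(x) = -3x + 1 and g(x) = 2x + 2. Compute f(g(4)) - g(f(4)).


f(g(4)) = -29
g(f(4)) = -20
Difference = -9

-9


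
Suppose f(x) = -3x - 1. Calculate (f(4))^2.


f(4) = -13
(-13)^2 = 169

169


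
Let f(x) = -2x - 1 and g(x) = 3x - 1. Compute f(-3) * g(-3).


f(-3) = 5
g(-3) = -10
Product = -50

-50


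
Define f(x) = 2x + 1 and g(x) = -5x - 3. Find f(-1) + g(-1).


f(-1) = -1
g(-1) = 2
Sum = 1

1


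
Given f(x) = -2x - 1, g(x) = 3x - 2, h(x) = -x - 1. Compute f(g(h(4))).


h(4) = -5
g(-5) = -17
f(-17) = 33

33


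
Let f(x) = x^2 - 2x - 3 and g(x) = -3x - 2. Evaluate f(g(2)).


g(2) = -8
f(-8) = 1*(-8)^2 - 2*(-8) - 3 = 77

77


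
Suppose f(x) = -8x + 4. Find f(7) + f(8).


f(7) = -52
f(8) = -60
Sum = -112

-112


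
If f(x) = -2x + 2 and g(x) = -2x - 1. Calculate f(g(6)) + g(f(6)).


47


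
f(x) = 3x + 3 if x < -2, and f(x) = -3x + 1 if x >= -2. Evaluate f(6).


6 satisfies x >= -2
f(6) = -17

-17


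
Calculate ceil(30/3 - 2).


30/3 = 10
10 - 2 = 8
ceil(8) = 8

8


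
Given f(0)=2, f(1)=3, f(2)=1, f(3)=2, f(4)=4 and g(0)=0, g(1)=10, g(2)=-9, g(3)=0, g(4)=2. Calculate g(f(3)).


f(3) = 2
g(2) = -9

-9


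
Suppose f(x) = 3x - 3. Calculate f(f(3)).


f(3) = 6
f(6) = 15

15


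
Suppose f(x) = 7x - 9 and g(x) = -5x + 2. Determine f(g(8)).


g(8) = -38
f(-38) = -275

-275


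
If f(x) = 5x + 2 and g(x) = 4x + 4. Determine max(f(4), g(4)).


f(4) = 22
g(4) = 20
max = 22

22


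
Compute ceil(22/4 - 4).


22/4 = 5.5
5.5 - 4 = 1.5
ceil(1.5) = 2

2


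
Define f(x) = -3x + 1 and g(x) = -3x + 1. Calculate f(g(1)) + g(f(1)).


14


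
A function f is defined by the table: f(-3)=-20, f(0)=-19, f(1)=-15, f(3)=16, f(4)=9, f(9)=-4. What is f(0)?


Reading from the table at x = 0

-19


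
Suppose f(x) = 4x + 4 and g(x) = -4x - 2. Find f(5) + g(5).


f(5) = 24
g(5) = -22
Sum = 2

2


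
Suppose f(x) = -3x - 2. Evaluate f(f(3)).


f(3) = -11
f(-11) = 31

31


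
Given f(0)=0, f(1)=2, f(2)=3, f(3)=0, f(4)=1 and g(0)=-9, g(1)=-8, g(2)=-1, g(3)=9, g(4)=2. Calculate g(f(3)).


f(3) = 0
g(0) = -9

-9


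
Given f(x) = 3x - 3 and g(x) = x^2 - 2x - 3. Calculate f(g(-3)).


g(-3) = 12
f(12) = 33

33


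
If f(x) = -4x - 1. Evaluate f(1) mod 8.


f(1) = -5
-5 mod 8 = 3

3


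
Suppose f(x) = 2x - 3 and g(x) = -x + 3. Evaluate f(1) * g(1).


f(1) = -1
g(1) = 2
Product = -2

-2


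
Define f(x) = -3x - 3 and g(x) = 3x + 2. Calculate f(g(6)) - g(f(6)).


f(g(6)) = -63
g(f(6)) = -61
Difference = -2

-2


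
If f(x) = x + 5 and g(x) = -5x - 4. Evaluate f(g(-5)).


26


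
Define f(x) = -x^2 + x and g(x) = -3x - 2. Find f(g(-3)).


g(-3) = 7
f(7) = (-1)*(7)^2 + 1*(7) = -42

-42


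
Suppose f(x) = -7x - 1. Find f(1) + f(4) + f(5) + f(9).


f(1) = -8
f(4) = -29
f(5) = -36
f(9) = -64
Sum = -137

-137


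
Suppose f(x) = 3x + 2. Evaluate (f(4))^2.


f(4) = 14
(14)^2 = 196

196


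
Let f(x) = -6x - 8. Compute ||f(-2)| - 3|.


f(-2) = 4
|4| = 4
|4 - 3| = 1

1


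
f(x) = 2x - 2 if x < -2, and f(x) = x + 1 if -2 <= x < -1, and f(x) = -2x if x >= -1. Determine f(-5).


-5 satisfies x < -2
f(-5) = -12

-12


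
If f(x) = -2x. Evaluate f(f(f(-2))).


16


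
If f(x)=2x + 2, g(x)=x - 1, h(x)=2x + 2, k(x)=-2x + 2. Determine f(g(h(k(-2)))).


k(-2) = 6
h(6) = 14
g(14) = 13
f(13) = 28

28


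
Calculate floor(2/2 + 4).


2/2 = 1
1 + 4 = 5
floor(5) = 5

5


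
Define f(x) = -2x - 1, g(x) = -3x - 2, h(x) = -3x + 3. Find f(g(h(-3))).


h(-3) = 12
g(12) = -38
f(-38) = 75

75


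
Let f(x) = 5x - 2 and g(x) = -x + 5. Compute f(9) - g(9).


f(9) = 43
g(9) = -4
Difference = 47

47


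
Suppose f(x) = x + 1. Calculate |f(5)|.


f(5) = 6
|6| = 6

6


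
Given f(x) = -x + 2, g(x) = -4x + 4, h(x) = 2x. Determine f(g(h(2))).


h(2) = 4
g(4) = -12
f(-12) = 14

14


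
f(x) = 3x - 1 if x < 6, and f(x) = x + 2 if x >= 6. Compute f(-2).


-2 satisfies x < 6
f(-2) = -7

-7


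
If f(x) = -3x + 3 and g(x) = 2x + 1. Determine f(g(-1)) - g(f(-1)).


-7


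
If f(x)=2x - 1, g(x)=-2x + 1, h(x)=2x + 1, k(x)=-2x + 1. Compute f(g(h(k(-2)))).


k(-2) = 5
h(5) = 11
g(11) = -21
f(-21) = -43

-43


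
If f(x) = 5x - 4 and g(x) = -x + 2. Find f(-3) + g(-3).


f(-3) = -19
g(-3) = 5
Sum = -14

-14


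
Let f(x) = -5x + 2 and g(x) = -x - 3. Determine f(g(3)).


g(3) = -6
f(-6) = 32

32


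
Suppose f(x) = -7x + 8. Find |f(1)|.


1


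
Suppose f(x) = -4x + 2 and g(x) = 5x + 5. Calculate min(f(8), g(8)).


f(8) = -30
g(8) = 45
min = -30

-30


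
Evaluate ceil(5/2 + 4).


7


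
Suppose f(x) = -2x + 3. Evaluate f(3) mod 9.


f(3) = -3
-3 mod 9 = 6

6


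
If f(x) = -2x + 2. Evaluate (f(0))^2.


f(0) = 2
(2)^2 = 4

4


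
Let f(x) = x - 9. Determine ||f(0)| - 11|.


f(0) = -9
|-9| = 9
|9 - 11| = 2

2


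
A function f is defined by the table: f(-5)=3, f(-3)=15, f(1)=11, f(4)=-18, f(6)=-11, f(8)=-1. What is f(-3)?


Reading from the table at x = -3

15


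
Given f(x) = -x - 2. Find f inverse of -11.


Solve -x - 2 = -11
x = (-11 + 2) / (-1) = 9

9


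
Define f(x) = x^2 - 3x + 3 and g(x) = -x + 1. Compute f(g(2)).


g(2) = -1
f(-1) = 1*(-1)^2 - 3*(-1) + 3 = 7

7


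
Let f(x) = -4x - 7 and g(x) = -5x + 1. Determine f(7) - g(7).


f(7) = -35
g(7) = -34
Difference = -1

-1


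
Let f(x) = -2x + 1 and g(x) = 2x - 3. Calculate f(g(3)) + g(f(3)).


-18


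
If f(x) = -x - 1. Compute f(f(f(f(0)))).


0


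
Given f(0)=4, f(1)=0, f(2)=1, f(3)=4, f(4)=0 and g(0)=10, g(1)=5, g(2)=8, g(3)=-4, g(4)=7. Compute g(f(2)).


f(2) = 1
g(1) = 5

5


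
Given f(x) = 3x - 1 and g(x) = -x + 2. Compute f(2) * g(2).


0


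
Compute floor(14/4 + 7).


14/4 = 3.5
3.5 + 7 = 10.5
floor(10.5) = 10

10


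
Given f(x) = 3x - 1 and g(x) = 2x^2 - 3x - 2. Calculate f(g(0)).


g(0) = -2
f(-2) = -7

-7


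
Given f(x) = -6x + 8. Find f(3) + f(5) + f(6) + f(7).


f(3) = -10
f(5) = -22
f(6) = -28
f(7) = -34
Sum = -94

-94


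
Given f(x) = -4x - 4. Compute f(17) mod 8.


f(17) = -72
-72 mod 8 = 0

0


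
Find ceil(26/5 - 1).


26/5 = 5.2
5.2 - 1 = 4.2
ceil(4.2) = 5

5


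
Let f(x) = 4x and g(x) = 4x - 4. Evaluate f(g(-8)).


g(-8) = -36
f(-36) = -144

-144


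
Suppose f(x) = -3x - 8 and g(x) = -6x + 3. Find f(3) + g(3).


f(3) = -17
g(3) = -15
Sum = -32

-32


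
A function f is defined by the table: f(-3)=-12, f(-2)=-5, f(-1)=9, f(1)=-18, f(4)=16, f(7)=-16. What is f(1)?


Reading from the table at x = 1

-18


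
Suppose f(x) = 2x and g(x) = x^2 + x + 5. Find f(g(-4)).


g(-4) = 17
f(17) = 34

34


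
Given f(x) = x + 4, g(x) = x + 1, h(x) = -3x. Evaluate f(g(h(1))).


2


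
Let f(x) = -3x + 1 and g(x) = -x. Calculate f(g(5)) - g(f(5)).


f(g(5)) = 16
g(f(5)) = 14
Difference = 2

2


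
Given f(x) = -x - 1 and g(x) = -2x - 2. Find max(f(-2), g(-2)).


f(-2) = 1
g(-2) = 2
max = 2

2


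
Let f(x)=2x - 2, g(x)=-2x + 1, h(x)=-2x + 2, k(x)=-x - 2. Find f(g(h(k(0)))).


k(0) = -2
h(-2) = 6
g(6) = -11
f(-11) = -24

-24


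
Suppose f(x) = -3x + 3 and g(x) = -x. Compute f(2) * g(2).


f(2) = -3
g(2) = -2
Product = 6

6


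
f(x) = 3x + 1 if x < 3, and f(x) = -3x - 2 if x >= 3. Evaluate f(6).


6 satisfies x >= 3
f(6) = -20

-20


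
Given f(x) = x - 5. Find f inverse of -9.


-4


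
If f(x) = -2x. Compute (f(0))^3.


f(0) = 0
(0)^3 = 0

0


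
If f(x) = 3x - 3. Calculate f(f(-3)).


f(-3) = -12
f(-12) = -39

-39


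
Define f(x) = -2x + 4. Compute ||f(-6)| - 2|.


f(-6) = 16
|16| = 16
|16 - 2| = 14

14


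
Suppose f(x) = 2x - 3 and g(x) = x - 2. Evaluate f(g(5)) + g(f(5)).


f(g(5)) = 3
g(f(5)) = 5
Sum = 8

8


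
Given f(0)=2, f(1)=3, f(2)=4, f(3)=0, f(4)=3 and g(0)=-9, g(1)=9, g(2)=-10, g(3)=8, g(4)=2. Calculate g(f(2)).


f(2) = 4
g(4) = 2

2


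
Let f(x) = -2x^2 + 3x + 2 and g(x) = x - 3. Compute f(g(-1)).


-42


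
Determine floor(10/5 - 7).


-5


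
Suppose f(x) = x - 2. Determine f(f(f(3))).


f(3) = 1
f(1) = -1
f(-1) = -3

-3


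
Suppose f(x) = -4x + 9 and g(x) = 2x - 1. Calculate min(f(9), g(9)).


f(9) = -27
g(9) = 17
min = -27

-27


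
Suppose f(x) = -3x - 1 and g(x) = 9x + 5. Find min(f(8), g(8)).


f(8) = -25
g(8) = 77
min = -25

-25


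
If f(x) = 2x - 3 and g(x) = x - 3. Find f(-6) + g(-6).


f(-6) = -15
g(-6) = -9
Sum = -24

-24


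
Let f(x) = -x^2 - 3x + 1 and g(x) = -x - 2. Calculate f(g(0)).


g(0) = -2
f(-2) = (-1)*(-2)^2 - 3*(-2) + 1 = 3

3


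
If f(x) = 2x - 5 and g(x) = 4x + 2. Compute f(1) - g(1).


f(1) = -3
g(1) = 6
Difference = -9

-9


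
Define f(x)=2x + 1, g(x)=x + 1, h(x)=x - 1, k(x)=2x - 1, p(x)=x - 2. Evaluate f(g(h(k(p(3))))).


p(3) = 1
k(1) = 1
h(1) = 0
g(0) = 1
f(1) = 3

3


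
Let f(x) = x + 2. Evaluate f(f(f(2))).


f(2) = 4
f(4) = 6
f(6) = 8

8


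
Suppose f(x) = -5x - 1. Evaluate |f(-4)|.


f(-4) = 19
|19| = 19

19


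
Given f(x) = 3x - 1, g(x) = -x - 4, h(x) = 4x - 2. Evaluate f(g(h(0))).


h(0) = -2
g(-2) = -2
f(-2) = -7

-7


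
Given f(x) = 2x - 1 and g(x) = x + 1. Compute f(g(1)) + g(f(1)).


f(g(1)) = 3
g(f(1)) = 2
Sum = 5

5


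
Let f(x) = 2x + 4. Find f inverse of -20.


Solve 2x + 4 = -20
x = (-20 - 4) / 2 = -12

-12


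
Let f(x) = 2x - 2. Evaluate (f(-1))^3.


f(-1) = -4
(-4)^3 = -64

-64


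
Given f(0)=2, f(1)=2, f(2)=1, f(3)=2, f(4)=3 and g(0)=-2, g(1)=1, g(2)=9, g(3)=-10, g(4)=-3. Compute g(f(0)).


f(0) = 2
g(2) = 9

9


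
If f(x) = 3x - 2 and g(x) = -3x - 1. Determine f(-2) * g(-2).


-40


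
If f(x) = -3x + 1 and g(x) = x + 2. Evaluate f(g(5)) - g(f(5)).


f(g(5)) = -20
g(f(5)) = -12
Difference = -8

-8


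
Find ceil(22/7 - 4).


0


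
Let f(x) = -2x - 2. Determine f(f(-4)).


f(-4) = 6
f(6) = -14

-14


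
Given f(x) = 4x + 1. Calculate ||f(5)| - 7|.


f(5) = 21
|21| = 21
|21 - 7| = 14

14


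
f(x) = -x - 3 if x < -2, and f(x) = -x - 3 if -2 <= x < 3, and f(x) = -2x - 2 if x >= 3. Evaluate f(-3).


0


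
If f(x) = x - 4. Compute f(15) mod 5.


1


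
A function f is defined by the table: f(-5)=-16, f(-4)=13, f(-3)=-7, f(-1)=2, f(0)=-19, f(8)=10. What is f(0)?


-19


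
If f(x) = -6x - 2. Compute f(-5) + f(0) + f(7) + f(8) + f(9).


f(-5) = 28
f(0) = -2
f(7) = -44
f(8) = -50
f(9) = -56
Sum = -124

-124


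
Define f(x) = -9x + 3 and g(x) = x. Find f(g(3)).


g(3) = 3
f(3) = -24

-24


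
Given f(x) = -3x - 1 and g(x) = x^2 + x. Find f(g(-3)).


g(-3) = 6
f(6) = -19

-19


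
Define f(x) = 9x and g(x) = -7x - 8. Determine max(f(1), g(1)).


f(1) = 9
g(1) = -15
max = 9

9


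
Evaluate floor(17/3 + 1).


17/3 = 5.6667
5.6667 + 1 = 6.6667
floor(6.6667) = 6

6


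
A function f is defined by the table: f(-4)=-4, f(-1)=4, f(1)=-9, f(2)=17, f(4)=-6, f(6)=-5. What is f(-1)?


4


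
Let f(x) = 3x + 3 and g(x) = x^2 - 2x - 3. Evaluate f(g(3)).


g(3) = 0
f(0) = 3

3


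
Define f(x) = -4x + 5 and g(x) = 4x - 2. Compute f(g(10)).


g(10) = 38
f(38) = -147

-147


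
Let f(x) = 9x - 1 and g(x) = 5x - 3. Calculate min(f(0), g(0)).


-3


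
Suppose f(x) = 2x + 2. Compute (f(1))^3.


f(1) = 4
(4)^3 = 64

64


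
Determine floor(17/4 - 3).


17/4 = 4.25
4.25 - 3 = 1.25
floor(1.25) = 1

1


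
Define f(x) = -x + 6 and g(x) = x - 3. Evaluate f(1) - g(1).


f(1) = 5
g(1) = -2
Difference = 7

7


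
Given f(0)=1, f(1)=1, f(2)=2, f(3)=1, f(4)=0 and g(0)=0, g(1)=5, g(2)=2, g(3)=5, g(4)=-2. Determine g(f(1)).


5


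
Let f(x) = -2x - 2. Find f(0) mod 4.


f(0) = -2
-2 mod 4 = 2

2


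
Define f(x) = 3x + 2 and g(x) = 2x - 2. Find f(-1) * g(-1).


f(-1) = -1
g(-1) = -4
Product = 4

4


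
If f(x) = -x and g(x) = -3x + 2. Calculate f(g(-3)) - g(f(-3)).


f(g(-3)) = -11
g(f(-3)) = -7
Difference = -4

-4


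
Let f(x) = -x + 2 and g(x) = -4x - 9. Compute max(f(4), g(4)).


f(4) = -2
g(4) = -25
max = -2

-2


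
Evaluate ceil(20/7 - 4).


-1


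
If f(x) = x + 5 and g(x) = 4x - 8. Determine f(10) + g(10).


f(10) = 15
g(10) = 32
Sum = 47

47


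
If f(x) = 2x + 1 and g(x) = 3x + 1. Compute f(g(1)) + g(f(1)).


f(g(1)) = 9
g(f(1)) = 10
Sum = 19

19


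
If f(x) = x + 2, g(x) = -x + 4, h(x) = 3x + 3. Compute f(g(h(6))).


h(6) = 21
g(21) = -17
f(-17) = -15

-15


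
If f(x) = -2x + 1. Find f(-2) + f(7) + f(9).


f(-2) = 5
f(7) = -13
f(9) = -17
Sum = -25

-25


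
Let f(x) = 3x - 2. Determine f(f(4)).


f(4) = 10
f(10) = 28

28


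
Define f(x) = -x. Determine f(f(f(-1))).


1


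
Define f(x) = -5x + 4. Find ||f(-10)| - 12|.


42


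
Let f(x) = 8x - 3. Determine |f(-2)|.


f(-2) = -19
|-19| = 19

19


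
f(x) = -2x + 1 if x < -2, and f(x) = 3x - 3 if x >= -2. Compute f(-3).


7


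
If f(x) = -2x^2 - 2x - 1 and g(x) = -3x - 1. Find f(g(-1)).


-13


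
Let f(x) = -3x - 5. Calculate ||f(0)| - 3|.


f(0) = -5
|-5| = 5
|5 - 3| = 2

2


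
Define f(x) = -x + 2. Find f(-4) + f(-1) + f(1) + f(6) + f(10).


f(-4) = 6
f(-1) = 3
f(1) = 1
f(6) = -4
f(10) = -8
Sum = -2

-2


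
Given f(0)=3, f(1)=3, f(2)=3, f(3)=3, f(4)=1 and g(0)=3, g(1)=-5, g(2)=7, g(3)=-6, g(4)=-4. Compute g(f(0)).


-6


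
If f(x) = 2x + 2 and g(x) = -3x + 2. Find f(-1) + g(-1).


f(-1) = 0
g(-1) = 5
Sum = 5

5


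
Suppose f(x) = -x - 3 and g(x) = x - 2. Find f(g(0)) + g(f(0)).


f(g(0)) = -1
g(f(0)) = -5
Sum = -6

-6


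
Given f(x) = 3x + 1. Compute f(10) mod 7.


f(10) = 31
31 mod 7 = 3

3


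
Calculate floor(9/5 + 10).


9/5 = 1.8
1.8 + 10 = 11.8
floor(11.8) = 11

11


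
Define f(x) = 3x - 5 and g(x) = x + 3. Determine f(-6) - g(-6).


f(-6) = -23
g(-6) = -3
Difference = -20

-20


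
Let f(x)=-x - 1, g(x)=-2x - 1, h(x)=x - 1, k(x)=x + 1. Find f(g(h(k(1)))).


k(1) = 2
h(2) = 1
g(1) = -3
f(-3) = 2

2


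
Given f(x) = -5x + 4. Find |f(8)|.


f(8) = -36
|-36| = 36

36


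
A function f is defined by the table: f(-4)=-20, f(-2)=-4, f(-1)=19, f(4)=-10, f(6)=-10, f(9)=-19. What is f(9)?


Reading from the table at x = 9

-19


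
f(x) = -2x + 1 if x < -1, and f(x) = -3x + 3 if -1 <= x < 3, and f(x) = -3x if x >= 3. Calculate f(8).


8 satisfies x >= 3
f(8) = -24

-24


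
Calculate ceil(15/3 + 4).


15/3 = 5
5 + 4 = 9
ceil(9) = 9

9


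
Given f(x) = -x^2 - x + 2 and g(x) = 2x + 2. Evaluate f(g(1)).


g(1) = 4
f(4) = (-1)*(4)^2 - 1*(4) + 2 = -18

-18


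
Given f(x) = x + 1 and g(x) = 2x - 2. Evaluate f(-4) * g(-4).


f(-4) = -3
g(-4) = -10
Product = 30

30


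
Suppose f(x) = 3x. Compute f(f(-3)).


f(-3) = -9
f(-9) = -27

-27


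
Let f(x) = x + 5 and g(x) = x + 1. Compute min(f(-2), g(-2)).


f(-2) = 3
g(-2) = -1
min = -1

-1


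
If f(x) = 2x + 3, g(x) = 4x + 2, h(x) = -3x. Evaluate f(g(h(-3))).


h(-3) = 9
g(9) = 38
f(38) = 79

79


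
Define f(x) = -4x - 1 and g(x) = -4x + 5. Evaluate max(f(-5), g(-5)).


f(-5) = 19
g(-5) = 25
max = 25

25


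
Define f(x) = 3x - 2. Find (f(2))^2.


f(2) = 4
(4)^2 = 16

16


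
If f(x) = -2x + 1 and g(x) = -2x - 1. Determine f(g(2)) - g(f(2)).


6


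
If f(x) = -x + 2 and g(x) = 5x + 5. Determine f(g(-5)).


g(-5) = -20
f(-20) = 22

22


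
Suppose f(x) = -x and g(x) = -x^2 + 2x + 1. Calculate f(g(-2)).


g(-2) = -7
f(-7) = 7

7


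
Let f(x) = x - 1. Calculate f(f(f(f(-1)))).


f(-1) = -2
f(-2) = -3
f(-3) = -4
f(-4) = -5

-5


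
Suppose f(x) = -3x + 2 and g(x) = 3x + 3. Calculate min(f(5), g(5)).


f(5) = -13
g(5) = 18
min = -13

-13


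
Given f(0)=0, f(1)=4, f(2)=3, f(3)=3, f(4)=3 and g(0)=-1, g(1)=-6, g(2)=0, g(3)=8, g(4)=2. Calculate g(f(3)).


f(3) = 3
g(3) = 8

8


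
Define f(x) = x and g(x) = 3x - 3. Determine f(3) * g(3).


f(3) = 3
g(3) = 6
Product = 18

18


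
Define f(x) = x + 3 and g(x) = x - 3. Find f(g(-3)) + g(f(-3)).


f(g(-3)) = -3
g(f(-3)) = -3
Sum = -6

-6


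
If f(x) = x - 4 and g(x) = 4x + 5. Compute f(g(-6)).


g(-6) = -19
f(-19) = -23

-23


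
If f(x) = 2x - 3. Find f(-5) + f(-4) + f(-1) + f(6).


f(-5) = -13
f(-4) = -11
f(-1) = -5
f(6) = 9
Sum = -20

-20


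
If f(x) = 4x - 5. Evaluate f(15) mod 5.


0


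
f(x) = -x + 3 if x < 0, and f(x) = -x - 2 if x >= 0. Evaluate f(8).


8 satisfies x >= 0
f(8) = -10

-10


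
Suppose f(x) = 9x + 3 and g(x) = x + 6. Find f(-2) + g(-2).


f(-2) = -15
g(-2) = 4
Sum = -11

-11


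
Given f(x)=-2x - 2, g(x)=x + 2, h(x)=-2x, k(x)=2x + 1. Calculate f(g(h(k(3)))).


22


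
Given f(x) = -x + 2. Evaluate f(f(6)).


f(6) = -4
f(-4) = 6

6


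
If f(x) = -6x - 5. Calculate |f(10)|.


65


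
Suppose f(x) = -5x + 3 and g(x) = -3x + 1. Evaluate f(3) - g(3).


f(3) = -12
g(3) = -8
Difference = -4

-4


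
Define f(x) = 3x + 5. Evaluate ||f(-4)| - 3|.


f(-4) = -7
|-7| = 7
|7 - 3| = 4

4


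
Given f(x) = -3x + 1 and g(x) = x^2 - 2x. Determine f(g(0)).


g(0) = 0
f(0) = 1

1


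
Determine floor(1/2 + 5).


1/2 = 0.5
0.5 + 5 = 5.5
floor(5.5) = 5

5


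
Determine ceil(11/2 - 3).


11/2 = 5.5
5.5 - 3 = 2.5
ceil(2.5) = 3

3


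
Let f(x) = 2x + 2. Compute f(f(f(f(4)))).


f(4) = 10
f(10) = 22
f(22) = 46
f(46) = 94

94


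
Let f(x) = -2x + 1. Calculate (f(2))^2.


f(2) = -3
(-3)^2 = 9

9


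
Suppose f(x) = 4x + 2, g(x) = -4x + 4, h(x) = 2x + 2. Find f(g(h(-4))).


114


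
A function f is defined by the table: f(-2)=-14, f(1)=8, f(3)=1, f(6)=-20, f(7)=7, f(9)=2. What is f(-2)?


Reading from the table at x = -2

-14


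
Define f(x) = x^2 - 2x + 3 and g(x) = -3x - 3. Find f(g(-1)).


3


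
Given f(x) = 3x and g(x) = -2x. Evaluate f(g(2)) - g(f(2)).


0


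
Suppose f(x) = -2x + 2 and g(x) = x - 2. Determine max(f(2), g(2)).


0


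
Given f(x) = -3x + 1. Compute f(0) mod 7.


f(0) = 1
1 mod 7 = 1

1


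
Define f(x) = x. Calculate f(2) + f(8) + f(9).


f(2) = 2
f(8) = 8
f(9) = 9
Sum = 19

19


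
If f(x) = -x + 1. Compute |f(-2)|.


f(-2) = 3
|3| = 3

3


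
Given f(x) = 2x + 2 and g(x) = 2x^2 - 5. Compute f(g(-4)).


g(-4) = 27
f(27) = 56

56


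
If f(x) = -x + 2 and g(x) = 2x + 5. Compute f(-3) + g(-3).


f(-3) = 5
g(-3) = -1
Sum = 4

4


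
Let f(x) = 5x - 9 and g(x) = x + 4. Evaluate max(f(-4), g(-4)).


0


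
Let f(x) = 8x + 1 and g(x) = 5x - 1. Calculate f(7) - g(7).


f(7) = 57
g(7) = 34
Difference = 23

23


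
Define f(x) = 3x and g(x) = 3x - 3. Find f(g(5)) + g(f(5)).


f(g(5)) = 36
g(f(5)) = 42
Sum = 78

78


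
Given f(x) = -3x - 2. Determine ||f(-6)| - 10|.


f(-6) = 16
|16| = 16
|16 - 10| = 6

6


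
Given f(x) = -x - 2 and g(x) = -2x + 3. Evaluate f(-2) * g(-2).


0


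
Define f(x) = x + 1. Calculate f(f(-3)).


-1


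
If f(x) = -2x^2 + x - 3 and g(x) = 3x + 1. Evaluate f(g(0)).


-4


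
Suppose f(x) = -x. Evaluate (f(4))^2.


f(4) = -4
(-4)^2 = 16

16


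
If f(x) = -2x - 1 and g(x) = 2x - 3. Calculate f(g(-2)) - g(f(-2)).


f(g(-2)) = 13
g(f(-2)) = 3
Difference = 10

10


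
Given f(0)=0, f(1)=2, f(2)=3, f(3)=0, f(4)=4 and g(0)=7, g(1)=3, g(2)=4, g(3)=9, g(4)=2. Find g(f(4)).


f(4) = 4
g(4) = 2

2


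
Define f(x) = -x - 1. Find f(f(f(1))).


-2


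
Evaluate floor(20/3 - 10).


20/3 = 6.6667
6.6667 - 10 = -3.3333
floor(-3.3333) = -4

-4


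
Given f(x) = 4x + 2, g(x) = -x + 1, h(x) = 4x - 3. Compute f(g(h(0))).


18


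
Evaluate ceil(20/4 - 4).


20/4 = 5
5 - 4 = 1
ceil(1) = 1

1


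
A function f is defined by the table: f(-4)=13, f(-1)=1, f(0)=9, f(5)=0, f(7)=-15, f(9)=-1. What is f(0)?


Reading from the table at x = 0

9


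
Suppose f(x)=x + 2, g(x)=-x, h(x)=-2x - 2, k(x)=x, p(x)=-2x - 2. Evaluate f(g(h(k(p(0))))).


0


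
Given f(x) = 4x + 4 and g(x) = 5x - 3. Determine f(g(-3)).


g(-3) = -18
f(-18) = -68

-68


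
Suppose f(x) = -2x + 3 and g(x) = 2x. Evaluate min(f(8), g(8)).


f(8) = -13
g(8) = 16
min = -13

-13


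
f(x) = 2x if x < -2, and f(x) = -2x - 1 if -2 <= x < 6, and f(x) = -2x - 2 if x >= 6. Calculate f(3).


3 satisfies -2 <= x < 6
f(3) = -7

-7


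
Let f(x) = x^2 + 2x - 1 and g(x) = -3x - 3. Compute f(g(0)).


g(0) = -3
f(-3) = 1*(-3)^2 + 2*(-3) - 1 = 2

2


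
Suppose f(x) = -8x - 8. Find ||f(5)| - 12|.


f(5) = -48
|-48| = 48
|48 - 12| = 36

36


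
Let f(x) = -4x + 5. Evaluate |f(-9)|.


f(-9) = 41
|41| = 41

41


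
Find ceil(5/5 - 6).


5/5 = 1
1 - 6 = -5
ceil(-5) = -5

-5


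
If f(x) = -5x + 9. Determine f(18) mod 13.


f(18) = -81
-81 mod 13 = 10

10


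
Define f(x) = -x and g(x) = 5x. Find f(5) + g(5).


f(5) = -5
g(5) = 25
Sum = 20

20


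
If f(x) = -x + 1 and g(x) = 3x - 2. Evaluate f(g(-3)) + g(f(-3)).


f(g(-3)) = 12
g(f(-3)) = 10
Sum = 22

22


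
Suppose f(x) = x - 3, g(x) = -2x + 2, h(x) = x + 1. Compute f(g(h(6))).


h(6) = 7
g(7) = -12
f(-12) = -15

-15


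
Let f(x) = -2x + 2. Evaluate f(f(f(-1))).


f(-1) = 4
f(4) = -6
f(-6) = 14

14


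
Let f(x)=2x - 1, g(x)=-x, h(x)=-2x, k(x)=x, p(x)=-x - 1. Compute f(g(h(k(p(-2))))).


p(-2) = 1
k(1) = 1
h(1) = -2
g(-2) = 2
f(2) = 3

3


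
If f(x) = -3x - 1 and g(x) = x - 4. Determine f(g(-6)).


g(-6) = -10
f(-10) = 29

29


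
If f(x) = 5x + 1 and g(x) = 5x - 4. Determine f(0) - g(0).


f(0) = 1
g(0) = -4
Difference = 5

5


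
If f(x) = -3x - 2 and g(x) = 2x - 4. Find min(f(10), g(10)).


f(10) = -32
g(10) = 16
min = -32

-32


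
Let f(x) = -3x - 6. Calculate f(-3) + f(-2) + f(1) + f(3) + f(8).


f(-3) = 3
f(-2) = 0
f(1) = -9
f(3) = -15
f(8) = -30
Sum = -51

-51


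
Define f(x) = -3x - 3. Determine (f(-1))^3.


f(-1) = 0
(0)^3 = 0

0


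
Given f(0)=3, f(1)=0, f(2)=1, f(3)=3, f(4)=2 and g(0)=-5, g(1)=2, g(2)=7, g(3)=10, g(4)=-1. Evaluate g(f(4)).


f(4) = 2
g(2) = 7

7


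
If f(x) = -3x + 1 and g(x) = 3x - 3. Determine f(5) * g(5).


-168


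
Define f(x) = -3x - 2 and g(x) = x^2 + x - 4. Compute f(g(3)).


g(3) = 8
f(8) = -26

-26


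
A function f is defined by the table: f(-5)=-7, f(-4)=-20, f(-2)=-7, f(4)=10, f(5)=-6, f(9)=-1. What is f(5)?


Reading from the table at x = 5

-6


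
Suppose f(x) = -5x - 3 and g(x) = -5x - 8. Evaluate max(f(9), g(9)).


-48


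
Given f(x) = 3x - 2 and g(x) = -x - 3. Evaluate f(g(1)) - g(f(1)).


f(g(1)) = -14
g(f(1)) = -4
Difference = -10

-10


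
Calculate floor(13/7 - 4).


13/7 = 1.8571
1.8571 - 4 = -2.1429
floor(-2.1429) = -3

-3


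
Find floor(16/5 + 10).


16/5 = 3.2
3.2 + 10 = 13.2
floor(13.2) = 13

13


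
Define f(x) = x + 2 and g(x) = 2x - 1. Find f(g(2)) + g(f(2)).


f(g(2)) = 5
g(f(2)) = 7
Sum = 12

12


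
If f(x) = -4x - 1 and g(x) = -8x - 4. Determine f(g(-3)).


g(-3) = 20
f(20) = -81

-81


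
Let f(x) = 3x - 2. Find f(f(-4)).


f(-4) = -14
f(-14) = -44

-44


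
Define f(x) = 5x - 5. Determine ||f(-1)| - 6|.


f(-1) = -10
|-10| = 10
|10 - 6| = 4

4


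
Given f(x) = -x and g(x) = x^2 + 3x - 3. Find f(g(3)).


g(3) = 15
f(15) = -15

-15


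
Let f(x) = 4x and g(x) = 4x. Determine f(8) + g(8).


f(8) = 32
g(8) = 32
Sum = 64

64


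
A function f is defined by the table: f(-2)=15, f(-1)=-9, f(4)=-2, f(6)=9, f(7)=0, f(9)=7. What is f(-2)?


Reading from the table at x = -2

15


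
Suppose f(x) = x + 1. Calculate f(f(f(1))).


f(1) = 2
f(2) = 3
f(3) = 4

4


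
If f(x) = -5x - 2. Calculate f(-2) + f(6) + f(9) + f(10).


f(-2) = 8
f(6) = -32
f(9) = -47
f(10) = -52
Sum = -123

-123


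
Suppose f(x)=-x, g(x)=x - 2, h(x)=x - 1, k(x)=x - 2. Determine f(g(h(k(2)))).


k(2) = 0
h(0) = -1
g(-1) = -3
f(-3) = 3

3


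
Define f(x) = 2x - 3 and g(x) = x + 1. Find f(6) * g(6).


f(6) = 9
g(6) = 7
Product = 63

63


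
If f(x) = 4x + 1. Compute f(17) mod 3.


f(17) = 69
69 mod 3 = 0

0


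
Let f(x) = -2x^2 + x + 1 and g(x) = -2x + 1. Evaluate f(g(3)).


g(3) = -5
f(-5) = (-2)*(-5)^2 + 1*(-5) + 1 = -54

-54


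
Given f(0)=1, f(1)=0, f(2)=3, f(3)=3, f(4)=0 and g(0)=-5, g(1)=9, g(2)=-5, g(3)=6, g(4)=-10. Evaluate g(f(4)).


f(4) = 0
g(0) = -5

-5


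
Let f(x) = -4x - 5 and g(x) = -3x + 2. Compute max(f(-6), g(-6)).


f(-6) = 19
g(-6) = 20
max = 20

20


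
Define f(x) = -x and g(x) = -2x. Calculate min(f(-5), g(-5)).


5


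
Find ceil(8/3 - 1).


8/3 = 2.6667
2.6667 - 1 = 1.6667
ceil(1.6667) = 2

2


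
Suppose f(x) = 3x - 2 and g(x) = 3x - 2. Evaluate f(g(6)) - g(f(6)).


f(g(6)) = 46
g(f(6)) = 46
Difference = 0

0


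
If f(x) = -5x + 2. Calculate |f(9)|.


f(9) = -43
|-43| = 43

43


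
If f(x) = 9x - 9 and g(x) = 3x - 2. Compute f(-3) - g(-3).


f(-3) = -36
g(-3) = -11
Difference = -25

-25


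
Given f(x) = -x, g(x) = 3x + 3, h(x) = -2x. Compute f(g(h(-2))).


h(-2) = 4
g(4) = 15
f(15) = -15

-15


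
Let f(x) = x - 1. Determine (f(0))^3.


f(0) = -1
(-1)^3 = -1

-1


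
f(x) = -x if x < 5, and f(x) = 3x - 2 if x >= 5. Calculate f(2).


2 satisfies x < 5
f(2) = -2

-2


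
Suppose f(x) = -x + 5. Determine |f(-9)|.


f(-9) = 14
|14| = 14

14


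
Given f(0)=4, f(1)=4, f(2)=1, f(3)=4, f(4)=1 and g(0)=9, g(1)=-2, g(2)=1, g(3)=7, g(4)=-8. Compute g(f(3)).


f(3) = 4
g(4) = -8

-8


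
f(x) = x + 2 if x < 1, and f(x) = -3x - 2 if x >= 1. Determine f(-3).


-3 satisfies x < 1
f(-3) = -1

-1


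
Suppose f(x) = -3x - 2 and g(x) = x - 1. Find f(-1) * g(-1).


f(-1) = 1
g(-1) = -2
Product = -2

-2


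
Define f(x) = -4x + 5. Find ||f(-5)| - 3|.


f(-5) = 25
|25| = 25
|25 - 3| = 22

22


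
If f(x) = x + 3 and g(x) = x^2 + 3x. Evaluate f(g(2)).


g(2) = 10
f(10) = 13

13


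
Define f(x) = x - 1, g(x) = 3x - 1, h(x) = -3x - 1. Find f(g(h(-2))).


h(-2) = 5
g(5) = 14
f(14) = 13

13


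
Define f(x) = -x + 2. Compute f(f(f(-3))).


5


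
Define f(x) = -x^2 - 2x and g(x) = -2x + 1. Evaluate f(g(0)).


g(0) = 1
f(1) = (-1)*(1)^2 - 2*(1) = -3

-3


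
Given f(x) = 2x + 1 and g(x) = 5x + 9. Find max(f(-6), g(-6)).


f(-6) = -11
g(-6) = -21
max = -11

-11


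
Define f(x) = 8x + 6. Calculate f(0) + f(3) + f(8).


f(0) = 6
f(3) = 30
f(8) = 70
Sum = 106

106


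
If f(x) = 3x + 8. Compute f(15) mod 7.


f(15) = 53
53 mod 7 = 4

4


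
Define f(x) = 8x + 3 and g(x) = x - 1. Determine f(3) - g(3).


f(3) = 27
g(3) = 2
Difference = 25

25


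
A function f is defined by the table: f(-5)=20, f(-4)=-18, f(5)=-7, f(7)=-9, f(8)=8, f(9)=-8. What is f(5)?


Reading from the table at x = 5

-7


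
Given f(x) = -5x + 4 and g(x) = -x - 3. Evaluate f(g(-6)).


g(-6) = 3
f(3) = -11

-11
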